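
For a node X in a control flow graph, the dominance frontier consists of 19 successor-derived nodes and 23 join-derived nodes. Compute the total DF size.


DF(X) = direct successor contributions + join point contributions
= 19 + 23 = 42

42


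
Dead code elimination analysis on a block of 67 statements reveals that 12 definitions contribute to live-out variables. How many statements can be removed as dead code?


Dead code = total statements - live definitions
= 67 - 12 = 55

55


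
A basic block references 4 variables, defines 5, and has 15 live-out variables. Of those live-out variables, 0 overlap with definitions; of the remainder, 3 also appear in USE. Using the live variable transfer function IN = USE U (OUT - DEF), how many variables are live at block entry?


OUT - DEF: 15 - 0 = 15
|IN| = |USE| + |OUT - DEF| - |USE ∩ (OUT - DEF)| = 4 + 15 - 3 = 16

16


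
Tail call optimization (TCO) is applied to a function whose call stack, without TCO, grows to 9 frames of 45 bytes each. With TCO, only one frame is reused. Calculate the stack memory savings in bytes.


Without TCO: 9 * 45 = 405 bytes
With TCO: reuse 1 frame = 45 bytes
Savings = 405 - 45 = 360

360


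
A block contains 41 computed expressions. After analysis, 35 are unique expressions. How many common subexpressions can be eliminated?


CSE count = total expressions - unique expressions
= 41 - 35 = 6

6


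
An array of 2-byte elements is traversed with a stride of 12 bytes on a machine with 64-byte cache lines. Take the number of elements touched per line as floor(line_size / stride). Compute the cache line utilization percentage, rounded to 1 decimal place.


Elements per cache line = floor(64 / 12) = 5
Bytes used = 5 * 2 = 10
Utilization = 10 / 64 * 100 = 15.6%

15.6


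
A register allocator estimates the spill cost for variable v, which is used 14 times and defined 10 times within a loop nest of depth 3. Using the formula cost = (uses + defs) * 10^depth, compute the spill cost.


uses + defs = 14 + 10 = 24
10^3 = 1000
Spill cost = 24 * 1000 = 24000

24000


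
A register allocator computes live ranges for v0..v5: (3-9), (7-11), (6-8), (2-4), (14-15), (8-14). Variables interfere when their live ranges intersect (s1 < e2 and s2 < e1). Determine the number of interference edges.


Check all pairs for overlapping intervals.
Two intervals (s1,e1) and (s2,e2) overlap if s1 < e2 and s2 < e1.
v0 (3-9) vs v1..v5: overlaps v1, v2, v3, v5 -> 4
v1 (7-11) vs v2..v5: overlaps v2, v5 -> 2
v2 (6-8) vs v3..v5: overlaps none -> 0
v3 (2-4) vs v4..v5: overlaps none -> 0
v4 (14-15) vs v5: overlaps none -> 0
Total overlapping pairs = 4 + 2 + 0 + 0 + 0 = 6

6


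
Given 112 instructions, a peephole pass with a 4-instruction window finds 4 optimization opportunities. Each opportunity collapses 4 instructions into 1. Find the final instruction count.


Each match removes 3 instructions.
Total removed = 4 * 3 = 12
Remaining = 112 - 12 = 100

100


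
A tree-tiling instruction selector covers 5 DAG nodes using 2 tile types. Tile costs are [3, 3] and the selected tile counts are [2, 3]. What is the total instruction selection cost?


Total cost = sum(count_i * cost_i)
= 2*3 + 3*3
= 15

15


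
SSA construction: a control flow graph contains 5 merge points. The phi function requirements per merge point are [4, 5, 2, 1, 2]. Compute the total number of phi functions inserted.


Total phi functions = sum of phi functions at each join node
= 4 + 5 + 2 + 1 + 2 = 14

14


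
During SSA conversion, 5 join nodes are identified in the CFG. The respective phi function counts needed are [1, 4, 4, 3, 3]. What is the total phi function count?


Total phi functions = sum of phi functions at each join node
= 1 + 4 + 4 + 3 + 3 = 15

15


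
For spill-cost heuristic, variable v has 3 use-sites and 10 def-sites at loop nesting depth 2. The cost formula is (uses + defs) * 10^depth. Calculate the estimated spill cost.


uses + defs = 3 + 10 = 13
10^2 = 100
Spill cost = 13 * 100 = 1300

1300


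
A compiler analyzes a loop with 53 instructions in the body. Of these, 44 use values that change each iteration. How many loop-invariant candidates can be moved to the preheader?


Invariant candidates = total - loop-dependent
= 53 - 44 = 9

9


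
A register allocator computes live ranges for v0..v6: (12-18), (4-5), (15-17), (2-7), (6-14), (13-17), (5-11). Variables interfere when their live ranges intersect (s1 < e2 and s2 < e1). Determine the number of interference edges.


Check all pairs for overlapping intervals.
Two intervals (s1,e1) and (s2,e2) overlap if s1 < e2 and s2 < e1.
v0 (12-18) vs v1..v6: overlaps v2, v4, v5 -> 3
v1 (4-5) vs v2..v6: overlaps v3 -> 1
v2 (15-17) vs v3..v6: overlaps v5 -> 1
v3 (2-7) vs v4..v6: overlaps v4, v6 -> 2
v4 (6-14) vs v5..v6: overlaps v5, v6 -> 2
v5 (13-17) vs v6: overlaps none -> 0
Total overlapping pairs = 3 + 1 + 1 + 2 + 2 + 0 = 9

9


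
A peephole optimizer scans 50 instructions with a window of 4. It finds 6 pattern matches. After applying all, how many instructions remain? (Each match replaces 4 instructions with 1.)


Each match removes 3 instructions.
Total removed = 6 * 3 = 18
Remaining = 50 - 18 = 32

32


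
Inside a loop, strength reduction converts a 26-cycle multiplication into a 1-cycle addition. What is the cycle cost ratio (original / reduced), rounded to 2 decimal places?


Ratio = mult_cost / add_cost = 26 / 1 = 26.0

26.0


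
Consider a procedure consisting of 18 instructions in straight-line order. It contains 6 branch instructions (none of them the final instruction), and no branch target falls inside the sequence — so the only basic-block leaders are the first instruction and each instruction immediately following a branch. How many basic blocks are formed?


With no in-sequence branch targets, the leaders are the first instruction plus the instruction after each branch.
Number of basic blocks = branches + 1
= 6 + 1 = 7

7


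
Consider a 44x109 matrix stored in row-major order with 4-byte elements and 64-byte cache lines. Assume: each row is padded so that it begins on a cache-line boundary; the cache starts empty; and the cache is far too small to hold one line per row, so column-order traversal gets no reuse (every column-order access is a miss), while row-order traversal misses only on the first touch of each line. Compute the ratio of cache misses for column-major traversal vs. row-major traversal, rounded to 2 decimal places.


Each row occupies 109 * 4 = 436 bytes and starts on a line boundary, so it spans ceil(436 / 64) = 7 cache lines.
Row-major traversal misses (one per line touched): 44 * ceil(109 * 4 / 64) = 308
Column-major traversal misses (no reuse, every access misses): 44 * 109 = 4796
Ratio = 4796 / 308 = 15.57

15.57


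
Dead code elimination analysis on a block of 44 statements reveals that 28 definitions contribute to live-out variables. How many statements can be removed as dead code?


Dead code = total statements - live definitions
= 44 - 28 = 16

16


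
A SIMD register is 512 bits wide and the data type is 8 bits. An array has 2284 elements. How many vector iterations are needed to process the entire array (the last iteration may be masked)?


Width = 512 / 8 = 64 elements per vector op
Iterations = ceil(2284 / 64) = 36

36


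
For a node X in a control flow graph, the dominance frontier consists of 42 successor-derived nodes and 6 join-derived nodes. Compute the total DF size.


DF(X) = direct successor contributions + join point contributions
= 42 + 6 = 48

48


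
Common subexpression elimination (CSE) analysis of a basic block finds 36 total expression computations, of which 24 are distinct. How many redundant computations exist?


CSE count = total expressions - unique expressions
= 36 - 24 = 12

12


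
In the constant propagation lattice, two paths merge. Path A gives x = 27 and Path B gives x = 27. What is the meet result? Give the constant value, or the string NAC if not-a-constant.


Meet operation: if both paths give the same constant, result is that constant; if they differ, result is NAC (not-a-constant).
Path A: 27, Path B: 27 -> equal
Result: constant -> 27

27


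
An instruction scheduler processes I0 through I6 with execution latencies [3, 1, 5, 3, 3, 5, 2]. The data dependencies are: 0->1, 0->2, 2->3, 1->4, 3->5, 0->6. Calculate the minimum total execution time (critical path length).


Compute longest path through dependency graph: dist(Ik) = max over predecessors of dist + latency(Ik).
dist(I0) = latency 3 = 3
dist(I1) = dist(I0) + 1 = 3 + 1 = 4
dist(I2) = dist(I0) + 5 = 3 + 5 = 8
dist(I3) = dist(I2) + 3 = 8 + 3 = 11
dist(I4) = dist(I1) + 3 = 4 + 3 = 7
dist(I5) = dist(I3) + 5 = 11 + 5 = 16
dist(I6) = dist(I0) + 2 = 3 + 2 = 5
Critical path = max dist = 16

16


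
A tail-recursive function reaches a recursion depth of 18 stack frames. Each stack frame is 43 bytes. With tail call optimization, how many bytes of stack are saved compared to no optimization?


Without TCO: 18 * 43 = 774 bytes
With TCO: reuse 1 frame = 43 bytes
Savings = 774 - 43 = 731

731


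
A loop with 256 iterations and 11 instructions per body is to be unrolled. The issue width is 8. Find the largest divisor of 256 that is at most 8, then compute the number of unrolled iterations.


Largest divisor of 256 <= 8 is 8
New iterations = 256 / 8 = 32

32


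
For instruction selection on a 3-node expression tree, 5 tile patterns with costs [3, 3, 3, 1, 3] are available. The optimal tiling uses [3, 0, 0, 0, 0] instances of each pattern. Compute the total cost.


Total cost = sum(count_i * cost_i)
= 3*3 + 0*3 + 0*3 + 0*1 + 0*3
= 9

9


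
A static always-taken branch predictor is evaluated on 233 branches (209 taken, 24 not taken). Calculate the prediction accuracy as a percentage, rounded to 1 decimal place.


Predictor: always-taken
Correct predictions = 209
Accuracy = 209 / 233 * 100 = 89.7%

89.7


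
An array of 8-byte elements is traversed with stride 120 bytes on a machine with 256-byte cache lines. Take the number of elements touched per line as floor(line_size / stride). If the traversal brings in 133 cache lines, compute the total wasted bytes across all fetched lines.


Elements per line = floor(256 / 120) = 2
Bytes used per line = 2 * 8 = 16
Wasted per line = 256 - 16 = 240
Total wasted = 240 * 133 = 31920

31920


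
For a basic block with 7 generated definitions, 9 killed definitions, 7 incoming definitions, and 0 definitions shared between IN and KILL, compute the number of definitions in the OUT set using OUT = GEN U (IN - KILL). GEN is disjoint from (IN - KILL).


IN - KILL: 7 - 0 = 7 surviving definitions
OUT = GEN + surviving = 7 + 7 = 14

14


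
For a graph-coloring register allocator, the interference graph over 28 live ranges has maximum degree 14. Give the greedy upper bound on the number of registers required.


Greedy coloring never needs more than (max_degree + 1) colors: when coloring a vertex, at most max_degree neighbors are already colored.
Upper bound = 14 + 1 = 15

15


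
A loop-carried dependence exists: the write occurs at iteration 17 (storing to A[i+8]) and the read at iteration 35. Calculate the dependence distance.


Distance = read iteration - write iteration
= 35 - 17 = 18

18


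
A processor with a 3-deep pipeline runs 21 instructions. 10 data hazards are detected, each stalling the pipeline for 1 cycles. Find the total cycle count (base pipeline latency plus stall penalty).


Base cycles = 3 + 21 - 1 = 23
Total stalls = 10 * 1 = 10
Total = 23 + 10 = 33

33


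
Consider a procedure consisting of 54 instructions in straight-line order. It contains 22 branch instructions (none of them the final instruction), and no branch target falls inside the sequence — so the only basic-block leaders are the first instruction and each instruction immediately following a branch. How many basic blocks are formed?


With no in-sequence branch targets, the leaders are the first instruction plus the instruction after each branch.
Number of basic blocks = branches + 1
= 22 + 1 = 23

23


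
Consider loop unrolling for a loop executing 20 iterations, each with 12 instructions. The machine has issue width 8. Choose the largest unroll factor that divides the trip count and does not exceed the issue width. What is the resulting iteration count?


Largest divisor of 20 <= 8 is 5
New iterations = 20 / 5 = 4

4


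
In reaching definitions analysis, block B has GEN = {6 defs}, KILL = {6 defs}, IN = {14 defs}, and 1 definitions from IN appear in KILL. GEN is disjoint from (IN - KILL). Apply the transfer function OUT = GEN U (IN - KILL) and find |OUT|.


IN - KILL: 14 - 1 = 13 surviving definitions
OUT = GEN + surviving = 6 + 13 = 19

19


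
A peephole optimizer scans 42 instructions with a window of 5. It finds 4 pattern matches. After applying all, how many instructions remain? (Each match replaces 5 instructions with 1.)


Each match removes 4 instructions.
Total removed = 4 * 4 = 16
Remaining = 42 - 16 = 26

26


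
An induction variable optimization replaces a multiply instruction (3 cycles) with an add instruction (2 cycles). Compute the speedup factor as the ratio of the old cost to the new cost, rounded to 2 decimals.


Ratio = mult_cost / add_cost = 3 / 2 = 1.5

1.5


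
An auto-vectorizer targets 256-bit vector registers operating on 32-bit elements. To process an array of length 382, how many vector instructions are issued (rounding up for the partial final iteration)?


Width = 256 / 32 = 8 elements per vector op
Iterations = ceil(382 / 8) = 48

48


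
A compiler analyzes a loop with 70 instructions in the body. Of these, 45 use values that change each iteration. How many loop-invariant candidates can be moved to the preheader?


Invariant candidates = total - loop-dependent
= 70 - 45 = 25

25


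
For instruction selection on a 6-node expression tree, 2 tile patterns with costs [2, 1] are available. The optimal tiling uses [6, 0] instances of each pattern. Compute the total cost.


Total cost = sum(count_i * cost_i)
= 6*2 + 0*1
= 12

12


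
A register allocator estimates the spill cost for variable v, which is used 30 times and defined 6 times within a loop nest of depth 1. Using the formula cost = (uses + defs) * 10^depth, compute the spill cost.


uses + defs = 30 + 6 = 36
10^1 = 10
Spill cost = 36 * 10 = 360

360


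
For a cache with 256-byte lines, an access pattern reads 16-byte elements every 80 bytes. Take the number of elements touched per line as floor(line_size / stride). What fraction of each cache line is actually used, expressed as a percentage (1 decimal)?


Elements per cache line = floor(256 / 80) = 3
Bytes used = 3 * 16 = 48
Utilization = 48 / 256 * 100 = 18.8%

18.8


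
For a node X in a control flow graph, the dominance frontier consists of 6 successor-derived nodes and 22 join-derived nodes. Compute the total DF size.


DF(X) = direct successor contributions + join point contributions
= 6 + 22 = 28

28


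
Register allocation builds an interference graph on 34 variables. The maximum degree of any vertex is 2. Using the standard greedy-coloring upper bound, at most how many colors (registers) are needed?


Greedy coloring never needs more than (max_degree + 1) colors: when coloring a vertex, at most max_degree neighbors are already colored.
Upper bound = 2 + 1 = 3

3


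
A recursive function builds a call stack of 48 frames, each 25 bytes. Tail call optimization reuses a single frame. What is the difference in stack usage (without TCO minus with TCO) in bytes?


Without TCO: 48 * 25 = 1200 bytes
With TCO: reuse 1 frame = 25 bytes
Savings = 1200 - 25 = 1175

1175


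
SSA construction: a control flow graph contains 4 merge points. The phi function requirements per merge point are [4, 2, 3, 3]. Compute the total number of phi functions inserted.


Total phi functions = sum of phi functions at each join node
= 4 + 2 + 3 + 3 = 12

12


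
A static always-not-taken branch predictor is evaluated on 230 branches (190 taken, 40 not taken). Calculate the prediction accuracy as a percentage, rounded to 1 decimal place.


Predictor: always-not-taken
Correct predictions = 40
Accuracy = 40 / 230 * 100 = 17.4%

17.4


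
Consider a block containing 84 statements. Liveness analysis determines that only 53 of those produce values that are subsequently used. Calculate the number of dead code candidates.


Dead code = total statements - live definitions
= 84 - 53 = 31

31


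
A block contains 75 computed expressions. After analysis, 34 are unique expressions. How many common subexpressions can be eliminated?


CSE count = total expressions - unique expressions
= 75 - 34 = 41

41


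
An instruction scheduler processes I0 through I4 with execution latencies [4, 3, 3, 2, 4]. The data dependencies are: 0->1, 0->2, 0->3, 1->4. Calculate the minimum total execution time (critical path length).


Compute longest path through dependency graph: dist(Ik) = max over predecessors of dist + latency(Ik).
dist(I0) = latency 4 = 4
dist(I1) = dist(I0) + 3 = 4 + 3 = 7
dist(I2) = dist(I0) + 3 = 4 + 3 = 7
dist(I3) = dist(I0) + 2 = 4 + 2 = 6
dist(I4) = dist(I1) + 4 = 7 + 4 = 11
Critical path = max dist = 11

11


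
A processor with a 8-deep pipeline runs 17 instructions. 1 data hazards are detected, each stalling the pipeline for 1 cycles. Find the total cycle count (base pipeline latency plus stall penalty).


Base cycles = 8 + 17 - 1 = 24
Total stalls = 1 * 1 = 1
Total = 24 + 1 = 25

25


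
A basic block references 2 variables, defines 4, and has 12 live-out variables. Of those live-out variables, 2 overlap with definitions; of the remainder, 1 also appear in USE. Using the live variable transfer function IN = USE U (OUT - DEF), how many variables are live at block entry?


OUT - DEF: 12 - 2 = 10
|IN| = |USE| + |OUT - DEF| - |USE ∩ (OUT - DEF)| = 2 + 10 - 1 = 11

11


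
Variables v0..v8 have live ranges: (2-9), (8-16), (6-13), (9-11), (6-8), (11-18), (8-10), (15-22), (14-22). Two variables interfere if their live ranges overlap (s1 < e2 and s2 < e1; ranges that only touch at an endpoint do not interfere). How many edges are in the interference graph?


Check all pairs for overlapping intervals.
Two intervals (s1,e1) and (s2,e2) overlap if s1 < e2 and s2 < e1.
v0 (2-9) vs v1..v8: overlaps v1, v2, v4, v6 -> 4
v1 (8-16) vs v2..v8: overlaps v2, v3, v5, v6, v7, v8 -> 6
v2 (6-13) vs v3..v8: overlaps v3, v4, v5, v6 -> 4
v3 (9-11) vs v4..v8: overlaps v6 -> 1
v4 (6-8) vs v5..v8: overlaps none -> 0
v5 (11-18) vs v6..v8: overlaps v7, v8 -> 2
v6 (8-10) vs v7..v8: overlaps none -> 0
v7 (15-22) vs v8: overlaps v8 -> 1
Total overlapping pairs = 4 + 6 + 4 + 1 + 0 + 2 + 0 + 1 = 18

18


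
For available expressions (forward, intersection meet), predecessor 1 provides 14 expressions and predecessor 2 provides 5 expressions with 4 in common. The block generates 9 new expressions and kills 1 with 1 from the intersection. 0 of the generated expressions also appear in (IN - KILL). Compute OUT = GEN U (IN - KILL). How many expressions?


IN = intersection of predecessors = 4
IN - KILL = 4 - 1 = 3
|OUT| = |GEN| + |IN - KILL| - |GEN ∩ (IN - KILL)| = 9 + 3 - 0 = 12

12


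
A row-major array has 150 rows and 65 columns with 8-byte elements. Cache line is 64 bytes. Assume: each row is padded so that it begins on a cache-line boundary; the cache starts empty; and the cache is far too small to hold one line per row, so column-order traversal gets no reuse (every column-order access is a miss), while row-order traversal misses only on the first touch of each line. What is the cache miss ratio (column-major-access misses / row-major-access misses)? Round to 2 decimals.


Each row occupies 65 * 8 = 520 bytes and starts on a line boundary, so it spans ceil(520 / 64) = 9 cache lines.
Row-major traversal misses (one per line touched): 150 * ceil(65 * 8 / 64) = 1350
Column-major traversal misses (no reuse, every access misses): 150 * 65 = 9750
Ratio = 9750 / 1350 = 7.22

7.22


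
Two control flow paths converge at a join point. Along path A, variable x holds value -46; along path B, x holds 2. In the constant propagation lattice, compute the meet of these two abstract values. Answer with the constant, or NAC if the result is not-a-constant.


Meet operation: if both paths give the same constant, result is that constant; if they differ, result is NAC (not-a-constant).
Path A: -46, Path B: 2 -> differ
Result: not-a-constant -> NAC

NAC


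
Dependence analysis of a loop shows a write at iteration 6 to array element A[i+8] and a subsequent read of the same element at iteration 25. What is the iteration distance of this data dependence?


Distance = read iteration - write iteration
= 25 - 6 = 19

19


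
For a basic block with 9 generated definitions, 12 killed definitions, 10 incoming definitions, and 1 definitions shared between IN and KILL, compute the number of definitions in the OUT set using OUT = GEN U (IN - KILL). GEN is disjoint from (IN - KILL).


IN - KILL: 10 - 1 = 9 surviving definitions
OUT = GEN + surviving = 9 + 9 = 18

18


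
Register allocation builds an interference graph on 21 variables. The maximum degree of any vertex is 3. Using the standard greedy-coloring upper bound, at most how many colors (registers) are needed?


Greedy coloring never needs more than (max_degree + 1) colors: when coloring a vertex, at most max_degree neighbors are already colored.
Upper bound = 3 + 1 = 4

4


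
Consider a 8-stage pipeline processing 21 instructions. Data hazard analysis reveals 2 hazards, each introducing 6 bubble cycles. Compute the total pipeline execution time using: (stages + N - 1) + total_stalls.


Base cycles = 8 + 21 - 1 = 28
Total stalls = 2 * 6 = 12
Total = 28 + 12 = 40

40


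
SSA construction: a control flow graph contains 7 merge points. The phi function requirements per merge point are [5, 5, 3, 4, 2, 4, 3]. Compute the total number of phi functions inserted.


Total phi functions = sum of phi functions at each join node
= 5 + 5 + 3 + 4 + 2 + 4 + 3 = 26

26


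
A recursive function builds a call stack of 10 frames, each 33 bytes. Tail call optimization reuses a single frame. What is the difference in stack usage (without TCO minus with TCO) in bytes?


Without TCO: 10 * 33 = 330 bytes
With TCO: reuse 1 frame = 33 bytes
Savings = 330 - 33 = 297

297


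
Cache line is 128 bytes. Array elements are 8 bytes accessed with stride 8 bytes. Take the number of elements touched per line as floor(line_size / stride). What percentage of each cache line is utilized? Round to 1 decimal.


Elements per cache line = floor(128 / 8) = 16
Bytes used = 16 * 8 = 128
Utilization = 128 / 128 * 100 = 100.0%

100.0


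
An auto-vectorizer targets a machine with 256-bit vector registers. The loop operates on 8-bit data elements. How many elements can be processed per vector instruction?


Width = SIMD bits / data type bits
= 256 / 8 = 32

32


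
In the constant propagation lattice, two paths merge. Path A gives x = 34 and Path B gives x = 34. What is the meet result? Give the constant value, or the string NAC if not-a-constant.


Meet operation: if both paths give the same constant, result is that constant; if they differ, result is NAC (not-a-constant).
Path A: 34, Path B: 34 -> equal
Result: constant -> 34

34


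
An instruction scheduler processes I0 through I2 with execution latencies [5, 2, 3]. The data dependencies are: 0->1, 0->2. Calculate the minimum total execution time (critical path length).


Compute longest path through dependency graph: dist(Ik) = max over predecessors of dist + latency(Ik).
dist(I0) = latency 5 = 5
dist(I1) = dist(I0) + 2 = 5 + 2 = 7
dist(I2) = dist(I0) + 3 = 5 + 3 = 8
Critical path = max dist = 8

8


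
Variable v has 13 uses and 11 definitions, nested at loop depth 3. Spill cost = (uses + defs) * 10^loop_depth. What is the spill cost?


uses + defs = 13 + 11 = 24
10^3 = 1000
Spill cost = 24 * 1000 = 24000

24000


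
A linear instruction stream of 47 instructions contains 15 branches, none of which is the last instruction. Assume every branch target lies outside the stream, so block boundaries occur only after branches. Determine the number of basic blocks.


With no in-sequence branch targets, the leaders are the first instruction plus the instruction after each branch.
Number of basic blocks = branches + 1
= 15 + 1 = 16

16


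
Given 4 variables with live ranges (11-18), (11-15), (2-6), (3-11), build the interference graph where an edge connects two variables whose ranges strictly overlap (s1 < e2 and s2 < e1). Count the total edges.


Check all pairs for overlapping intervals.
Two intervals (s1,e1) and (s2,e2) overlap if s1 < e2 and s2 < e1.
v0 (11-18) vs v1..v3: overlaps v1 -> 1
v1 (11-15) vs v2..v3: overlaps none -> 0
v2 (2-6) vs v3: overlaps v3 -> 1
Total overlapping pairs = 1 + 0 + 1 = 2

2


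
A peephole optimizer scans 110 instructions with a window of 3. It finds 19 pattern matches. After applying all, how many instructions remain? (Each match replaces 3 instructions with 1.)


Each match removes 2 instructions.
Total removed = 19 * 2 = 38
Remaining = 110 - 38 = 72

72


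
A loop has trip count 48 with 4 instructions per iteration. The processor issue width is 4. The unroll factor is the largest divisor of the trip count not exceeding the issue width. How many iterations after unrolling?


Largest divisor of 48 <= 4 is 4
New iterations = 48 / 4 = 12

12


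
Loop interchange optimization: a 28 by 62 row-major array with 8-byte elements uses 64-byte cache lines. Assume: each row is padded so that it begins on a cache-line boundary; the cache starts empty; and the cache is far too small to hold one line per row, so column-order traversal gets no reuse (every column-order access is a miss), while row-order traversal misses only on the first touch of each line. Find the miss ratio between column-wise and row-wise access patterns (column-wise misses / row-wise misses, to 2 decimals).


Each row occupies 62 * 8 = 496 bytes and starts on a line boundary, so it spans ceil(496 / 64) = 8 cache lines.
Row-major traversal misses (one per line touched): 28 * ceil(62 * 8 / 64) = 224
Column-major traversal misses (no reuse, every access misses): 28 * 62 = 1736
Ratio = 1736 / 224 = 7.75

7.75


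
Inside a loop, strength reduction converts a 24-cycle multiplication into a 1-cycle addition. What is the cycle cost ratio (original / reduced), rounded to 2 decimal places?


Ratio = mult_cost / add_cost = 24 / 1 = 24.0

24.0


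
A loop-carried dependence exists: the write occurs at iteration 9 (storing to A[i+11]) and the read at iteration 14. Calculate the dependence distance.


Distance = read iteration - write iteration
= 14 - 9 = 5

5


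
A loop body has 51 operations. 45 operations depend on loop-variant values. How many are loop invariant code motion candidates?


Invariant candidates = total - loop-dependent
= 51 - 45 = 6

6


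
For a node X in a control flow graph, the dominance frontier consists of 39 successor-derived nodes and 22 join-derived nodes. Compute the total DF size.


DF(X) = direct successor contributions + join point contributions
= 39 + 22 = 61

61


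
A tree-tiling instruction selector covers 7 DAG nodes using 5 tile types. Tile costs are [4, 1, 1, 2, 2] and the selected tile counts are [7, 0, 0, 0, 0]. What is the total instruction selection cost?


Total cost = sum(count_i * cost_i)
= 7*4 + 0*1 + 0*1 + 0*2 + 0*2
= 28

28


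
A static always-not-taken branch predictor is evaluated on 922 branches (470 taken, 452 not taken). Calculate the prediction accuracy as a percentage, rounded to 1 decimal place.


Predictor: always-not-taken
Correct predictions = 452
Accuracy = 452 / 922 * 100 = 49.0%

49.0


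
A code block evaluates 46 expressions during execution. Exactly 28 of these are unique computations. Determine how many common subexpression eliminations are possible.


CSE count = total expressions - unique expressions
= 46 - 28 = 18

18


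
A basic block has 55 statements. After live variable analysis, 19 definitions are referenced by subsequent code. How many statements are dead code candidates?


Dead code = total statements - live definitions
= 55 - 19 = 36

36


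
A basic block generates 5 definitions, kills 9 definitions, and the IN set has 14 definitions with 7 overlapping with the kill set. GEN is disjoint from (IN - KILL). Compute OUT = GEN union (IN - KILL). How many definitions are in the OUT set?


IN - KILL: 14 - 7 = 7 surviving definitions
OUT = GEN + surviving = 5 + 7 = 12

12


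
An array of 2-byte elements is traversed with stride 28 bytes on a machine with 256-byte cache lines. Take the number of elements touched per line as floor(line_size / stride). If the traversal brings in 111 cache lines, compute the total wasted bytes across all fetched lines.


Elements per line = floor(256 / 28) = 9
Bytes used per line = 9 * 2 = 18
Wasted per line = 256 - 18 = 238
Total wasted = 238 * 111 = 26418

26418


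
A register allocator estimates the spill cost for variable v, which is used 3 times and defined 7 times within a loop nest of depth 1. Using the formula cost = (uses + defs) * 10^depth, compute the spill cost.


uses + defs = 3 + 7 = 10
10^1 = 10
Spill cost = 10 * 10 = 100

100


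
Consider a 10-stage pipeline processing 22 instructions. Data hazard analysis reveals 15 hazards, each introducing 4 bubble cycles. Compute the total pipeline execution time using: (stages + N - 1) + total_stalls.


Base cycles = 10 + 22 - 1 = 31
Total stalls = 15 * 4 = 60
Total = 31 + 60 = 91

91


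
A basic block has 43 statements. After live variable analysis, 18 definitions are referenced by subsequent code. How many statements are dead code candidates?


Dead code = total statements - live definitions
= 43 - 18 = 25

25


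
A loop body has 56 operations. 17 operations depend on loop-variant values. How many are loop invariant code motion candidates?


Invariant candidates = total - loop-dependent
= 56 - 17 = 39

39


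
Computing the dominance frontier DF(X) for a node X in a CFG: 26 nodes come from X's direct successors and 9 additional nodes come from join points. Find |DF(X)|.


DF(X) = direct successor contributions + join point contributions
= 26 + 9 = 35

35


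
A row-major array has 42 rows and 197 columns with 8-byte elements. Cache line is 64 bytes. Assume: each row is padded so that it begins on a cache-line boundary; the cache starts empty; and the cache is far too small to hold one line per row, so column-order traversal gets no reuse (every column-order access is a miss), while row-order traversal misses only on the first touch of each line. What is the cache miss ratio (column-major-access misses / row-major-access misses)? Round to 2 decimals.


Each row occupies 197 * 8 = 1576 bytes and starts on a line boundary, so it spans ceil(1576 / 64) = 25 cache lines.
Row-major traversal misses (one per line touched): 42 * ceil(197 * 8 / 64) = 1050
Column-major traversal misses (no reuse, every access misses): 42 * 197 = 8274
Ratio = 8274 / 1050 = 7.88

7.88


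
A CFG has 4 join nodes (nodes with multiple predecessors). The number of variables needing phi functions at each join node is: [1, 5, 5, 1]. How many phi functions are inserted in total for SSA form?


Total phi functions = sum of phi functions at each join node
= 1 + 5 + 5 + 1 = 12

12


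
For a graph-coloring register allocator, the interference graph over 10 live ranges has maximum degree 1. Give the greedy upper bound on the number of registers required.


Greedy coloring never needs more than (max_degree + 1) colors: when coloring a vertex, at most max_degree neighbors are already colored.
Upper bound = 1 + 1 = 2

2


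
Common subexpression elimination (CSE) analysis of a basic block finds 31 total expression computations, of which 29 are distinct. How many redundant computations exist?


CSE count = total expressions - unique expressions
= 31 - 29 = 2

2


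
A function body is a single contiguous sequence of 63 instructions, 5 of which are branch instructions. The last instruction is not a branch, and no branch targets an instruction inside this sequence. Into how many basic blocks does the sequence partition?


With no in-sequence branch targets, the leaders are the first instruction plus the instruction after each branch.
Number of basic blocks = branches + 1
= 5 + 1 = 6

6


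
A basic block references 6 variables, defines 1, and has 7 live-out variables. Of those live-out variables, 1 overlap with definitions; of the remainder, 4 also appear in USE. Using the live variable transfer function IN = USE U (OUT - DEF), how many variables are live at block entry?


OUT - DEF: 7 - 1 = 6
|IN| = |USE| + |OUT - DEF| - |USE ∩ (OUT - DEF)| = 6 + 6 - 4 = 8

8


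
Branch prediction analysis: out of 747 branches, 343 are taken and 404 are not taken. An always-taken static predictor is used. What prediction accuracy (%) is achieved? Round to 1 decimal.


Predictor: always-taken
Correct predictions = 343
Accuracy = 343 / 747 * 100 = 45.9%

45.9


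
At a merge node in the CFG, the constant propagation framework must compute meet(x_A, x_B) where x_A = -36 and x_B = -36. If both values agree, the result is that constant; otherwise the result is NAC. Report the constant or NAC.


Meet operation: if both paths give the same constant, result is that constant; if they differ, result is NAC (not-a-constant).
Path A: -36, Path B: -36 -> equal
Result: constant -> -36

-36


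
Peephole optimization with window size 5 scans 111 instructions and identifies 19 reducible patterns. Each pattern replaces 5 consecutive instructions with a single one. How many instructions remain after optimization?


Each match removes 4 instructions.
Total removed = 19 * 4 = 76
Remaining = 111 - 76 = 35

35


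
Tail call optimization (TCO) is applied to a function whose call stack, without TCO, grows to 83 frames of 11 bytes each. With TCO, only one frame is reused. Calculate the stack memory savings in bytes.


Without TCO: 83 * 11 = 913 bytes
With TCO: reuse 1 frame = 11 bytes
Savings = 913 - 11 = 902

902


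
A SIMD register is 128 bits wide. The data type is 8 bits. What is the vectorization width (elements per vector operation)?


Width = SIMD bits / data type bits
= 128 / 8 = 16

16


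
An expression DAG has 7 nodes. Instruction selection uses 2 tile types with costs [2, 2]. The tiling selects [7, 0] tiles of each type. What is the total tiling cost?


Total cost = sum(count_i * cost_i)
= 7*2 + 0*2
= 14

14


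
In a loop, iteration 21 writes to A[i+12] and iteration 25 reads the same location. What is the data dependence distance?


Distance = read iteration - write iteration
= 25 - 21 = 4

4


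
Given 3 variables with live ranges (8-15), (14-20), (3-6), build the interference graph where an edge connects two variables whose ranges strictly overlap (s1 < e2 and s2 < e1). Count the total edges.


Check all pairs for overlapping intervals.
Two intervals (s1,e1) and (s2,e2) overlap if s1 < e2 and s2 < e1.
v0 (8-15) vs v1..v2: overlaps v1 -> 1
v1 (14-20) vs v2: overlaps none -> 0
Total overlapping pairs = 1 + 0 = 1

1


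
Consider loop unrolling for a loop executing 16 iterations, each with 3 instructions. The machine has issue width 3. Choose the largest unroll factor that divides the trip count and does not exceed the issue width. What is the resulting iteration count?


Largest divisor of 16 <= 3 is 2
New iterations = 16 / 2 = 8

8


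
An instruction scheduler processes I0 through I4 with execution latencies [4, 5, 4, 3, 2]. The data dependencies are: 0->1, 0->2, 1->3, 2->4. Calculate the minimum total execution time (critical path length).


Compute longest path through dependency graph: dist(Ik) = max over predecessors of dist + latency(Ik).
dist(I0) = latency 4 = 4
dist(I1) = dist(I0) + 5 = 4 + 5 = 9
dist(I2) = dist(I0) + 4 = 4 + 4 = 8
dist(I3) = dist(I1) + 3 = 9 + 3 = 12
dist(I4) = dist(I2) + 2 = 8 + 2 = 10
Critical path = max dist = 12

12


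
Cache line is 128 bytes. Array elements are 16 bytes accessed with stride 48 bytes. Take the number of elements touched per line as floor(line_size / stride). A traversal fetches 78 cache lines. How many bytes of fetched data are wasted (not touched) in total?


Elements per line = floor(128 / 48) = 2
Bytes used per line = 2 * 16 = 32
Wasted per line = 128 - 32 = 96
Total wasted = 96 * 78 = 7488

7488


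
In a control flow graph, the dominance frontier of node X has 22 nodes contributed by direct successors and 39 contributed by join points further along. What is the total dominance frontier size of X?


DF(X) = direct successor contributions + join point contributions
= 22 + 39 = 61

61


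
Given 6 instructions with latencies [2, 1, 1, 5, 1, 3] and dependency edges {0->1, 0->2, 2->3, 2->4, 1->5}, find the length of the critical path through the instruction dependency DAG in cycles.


Compute longest path through dependency graph: dist(Ik) = max over predecessors of dist + latency(Ik).
dist(I0) = latency 2 = 2
dist(I1) = dist(I0) + 1 = 2 + 1 = 3
dist(I2) = dist(I0) + 1 = 2 + 1 = 3
dist(I3) = dist(I2) + 5 = 3 + 5 = 8
dist(I4) = dist(I2) + 1 = 3 + 1 = 4
dist(I5) = dist(I1) + 3 = 3 + 3 = 6
Critical path = max dist = 8

8


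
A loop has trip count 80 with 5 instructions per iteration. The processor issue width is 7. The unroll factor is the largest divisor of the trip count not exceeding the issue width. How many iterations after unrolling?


Largest divisor of 80 <= 7 is 5
New iterations = 80 / 5 = 16

16


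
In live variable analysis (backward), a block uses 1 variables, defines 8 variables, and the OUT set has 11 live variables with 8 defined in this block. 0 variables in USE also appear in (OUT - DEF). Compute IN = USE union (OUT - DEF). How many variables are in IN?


OUT - DEF: 11 - 8 = 3
|IN| = |USE| + |OUT - DEF| - |USE ∩ (OUT - DEF)| = 1 + 3 - 0 = 4

4


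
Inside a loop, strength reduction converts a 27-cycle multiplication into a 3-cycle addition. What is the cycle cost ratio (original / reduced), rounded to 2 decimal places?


Ratio = mult_cost / add_cost = 27 / 3 = 9.0

9.0


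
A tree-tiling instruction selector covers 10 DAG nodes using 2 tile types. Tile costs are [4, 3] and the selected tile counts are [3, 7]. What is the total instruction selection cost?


Total cost = sum(count_i * cost_i)
= 3*4 + 7*3
= 33

33


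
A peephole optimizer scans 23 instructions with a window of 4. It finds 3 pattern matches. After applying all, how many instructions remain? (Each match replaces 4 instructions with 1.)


Each match removes 3 instructions.
Total removed = 3 * 3 = 9
Remaining = 23 - 9 = 14

14


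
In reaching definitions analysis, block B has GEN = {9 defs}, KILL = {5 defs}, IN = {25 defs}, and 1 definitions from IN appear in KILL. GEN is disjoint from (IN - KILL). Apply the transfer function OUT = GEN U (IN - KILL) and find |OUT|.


IN - KILL: 25 - 1 = 24 surviving definitions
OUT = GEN + surviving = 9 + 24 = 33

33


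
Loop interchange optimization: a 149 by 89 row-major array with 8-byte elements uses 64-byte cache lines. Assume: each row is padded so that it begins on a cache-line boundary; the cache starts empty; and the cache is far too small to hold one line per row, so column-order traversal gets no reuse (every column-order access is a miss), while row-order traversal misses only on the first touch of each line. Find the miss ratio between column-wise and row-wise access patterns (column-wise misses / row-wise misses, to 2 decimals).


Each row occupies 89 * 8 = 712 bytes and starts on a line boundary, so it spans ceil(712 / 64) = 12 cache lines.
Row-major traversal misses (one per line touched): 149 * ceil(89 * 8 / 64) = 1788
Column-major traversal misses (no reuse, every access misses): 149 * 89 = 13261
Ratio = 13261 / 1788 = 7.42

7.42
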